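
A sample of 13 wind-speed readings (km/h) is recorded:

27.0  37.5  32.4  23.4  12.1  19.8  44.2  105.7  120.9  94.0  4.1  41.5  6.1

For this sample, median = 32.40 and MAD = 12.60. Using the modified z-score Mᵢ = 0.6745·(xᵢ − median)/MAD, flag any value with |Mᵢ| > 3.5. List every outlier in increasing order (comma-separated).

|Mᵢ| > 3.5 ⇔ |xᵢ − 32.40| > 3.5·12.60/0.6745 = 65.38.
So outliers lie outside [-32.98, 97.78].
105.7: M = 3.92 → outlier.
120.9: M = 4.74 → outlier.

105.7, 120.9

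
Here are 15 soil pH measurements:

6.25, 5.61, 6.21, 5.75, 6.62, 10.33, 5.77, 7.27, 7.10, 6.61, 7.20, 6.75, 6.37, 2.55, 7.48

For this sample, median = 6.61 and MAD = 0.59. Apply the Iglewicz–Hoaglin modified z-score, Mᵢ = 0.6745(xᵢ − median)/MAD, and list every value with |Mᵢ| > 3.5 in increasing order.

2.55, 10.33

|Mᵢ| > 3.5 ⇔ |xᵢ − 6.61| > 3.5·0.59/0.6745 = 3.06.
So outliers lie outside [3.55, 9.67].
2.55: M = -4.64 → outlier.
10.33: M = 4.25 → outlier.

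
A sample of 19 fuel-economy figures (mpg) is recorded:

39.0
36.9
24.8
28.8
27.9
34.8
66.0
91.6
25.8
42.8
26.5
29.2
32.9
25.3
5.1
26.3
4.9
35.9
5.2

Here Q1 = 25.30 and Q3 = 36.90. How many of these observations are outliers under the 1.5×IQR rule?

IQR = 11.60; fences at 25.30 − 17.40 = 7.90 and 36.90 + 17.40 = 54.30.
Outside the cutoffs: 4.9, 5.1, 5.2, 66.0, 91.6.

5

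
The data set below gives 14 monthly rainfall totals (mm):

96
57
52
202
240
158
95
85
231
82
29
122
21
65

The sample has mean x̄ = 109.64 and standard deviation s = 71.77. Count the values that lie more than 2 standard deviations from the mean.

Cutoffs: x̄ ± 2s = [-33.90, 253.18].
Every value lies within the cutoffs.

0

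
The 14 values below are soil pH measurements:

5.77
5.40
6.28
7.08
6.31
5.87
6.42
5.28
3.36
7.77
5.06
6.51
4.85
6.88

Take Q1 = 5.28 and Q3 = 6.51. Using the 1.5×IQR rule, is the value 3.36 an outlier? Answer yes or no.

IQR = Q3 − Q1 = 6.51 − 5.28 = 1.23.
Lower fence = Q1 − 1.5·IQR = 5.28 − 1.845 = 3.435.
Upper fence = Q3 + 1.5·IQR = 6.51 + 1.845 = 8.355.
3.36 lies below the lower fence.

yes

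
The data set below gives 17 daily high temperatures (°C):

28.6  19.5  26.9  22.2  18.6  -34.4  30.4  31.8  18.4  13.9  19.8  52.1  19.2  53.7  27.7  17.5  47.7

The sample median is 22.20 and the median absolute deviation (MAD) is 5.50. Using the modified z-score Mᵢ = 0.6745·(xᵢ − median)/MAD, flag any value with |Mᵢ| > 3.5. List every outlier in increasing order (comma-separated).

|Mᵢ| > 3.5 ⇔ |xᵢ − 22.20| > 3.5·5.50/0.6745 = 28.54.
So outliers lie outside [-6.34, 50.74].
-34.4: M = -6.94 → outlier.
52.1: M = 3.67 → outlier.
53.7: M = 3.86 → outlier.

-34.4, 52.1, 53.7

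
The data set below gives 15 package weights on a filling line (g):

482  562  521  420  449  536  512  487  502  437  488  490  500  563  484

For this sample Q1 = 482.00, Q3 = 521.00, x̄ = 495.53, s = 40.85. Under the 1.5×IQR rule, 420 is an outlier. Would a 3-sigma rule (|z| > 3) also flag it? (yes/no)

z = (420 − 495.53) / 40.85 = -1.85.
|z| = 1.85 ≤ 3.

no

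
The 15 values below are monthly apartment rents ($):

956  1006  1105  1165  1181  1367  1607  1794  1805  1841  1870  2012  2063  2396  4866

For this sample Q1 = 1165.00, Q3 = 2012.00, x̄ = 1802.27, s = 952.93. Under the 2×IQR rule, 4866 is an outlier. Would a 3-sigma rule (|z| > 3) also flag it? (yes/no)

yes

z = (4866 − 1802.27) / 952.93 = 3.22.
|z| = 3.22 > 3.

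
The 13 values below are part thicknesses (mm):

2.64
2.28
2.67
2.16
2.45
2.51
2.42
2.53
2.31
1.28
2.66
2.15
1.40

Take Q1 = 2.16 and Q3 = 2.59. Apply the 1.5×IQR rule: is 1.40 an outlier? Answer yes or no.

IQR = Q3 − Q1 = 2.59 − 2.16 = 0.43.
Lower fence = Q1 − 1.5·IQR = 2.16 − 0.645 = 1.515.
Upper fence = Q3 + 1.5·IQR = 2.59 + 0.645 = 3.235.
1.40 lies below the lower fence.

yes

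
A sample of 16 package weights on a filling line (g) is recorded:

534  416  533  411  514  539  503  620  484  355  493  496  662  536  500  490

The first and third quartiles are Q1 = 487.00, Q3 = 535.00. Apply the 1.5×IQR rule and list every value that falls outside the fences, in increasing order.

IQR = Q3 − Q1 = 535.00 − 487.00 = 48.00.
Lower fence = Q1 − 1.5·IQR = 487.00 − 72.00 = 415.00.
Upper fence = Q3 + 1.5·IQR = 535.00 + 72.00 = 607.00.
355 < 415.00 → outlier.
411 < 415.00 → outlier.
620 > 607.00 → outlier.
662 > 607.00 → outlier.
All remaining values lie within [415.00, 607.00].

355, 411, 620, 662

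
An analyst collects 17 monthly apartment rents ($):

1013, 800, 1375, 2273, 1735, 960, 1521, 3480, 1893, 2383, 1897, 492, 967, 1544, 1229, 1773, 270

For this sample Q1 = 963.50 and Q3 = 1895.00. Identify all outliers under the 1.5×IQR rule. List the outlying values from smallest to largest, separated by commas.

IQR = Q3 − Q1 = 1895.00 − 963.50 = 931.50.
Lower fence = Q1 − 1.5·IQR = 963.50 − 1397.25 = -433.75.
Upper fence = Q3 + 1.5·IQR = 1895.00 + 1397.25 = 3292.25.
3480 > 3292.25 → outlier.
All remaining values lie within [-433.75, 3292.25].

3480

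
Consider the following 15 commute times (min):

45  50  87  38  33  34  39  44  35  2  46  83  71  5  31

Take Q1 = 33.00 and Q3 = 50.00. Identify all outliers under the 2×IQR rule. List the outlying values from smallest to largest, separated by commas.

87

IQR = Q3 − Q1 = 50.00 − 33.00 = 17.00.
Lower fence = Q1 − 2·IQR = 33.00 − 34.00 = -1.00.
Upper fence = Q3 + 2·IQR = 50.00 + 34.00 = 84.00.
87 > 84.00 → outlier.
All remaining values lie within [-1.00, 84.00].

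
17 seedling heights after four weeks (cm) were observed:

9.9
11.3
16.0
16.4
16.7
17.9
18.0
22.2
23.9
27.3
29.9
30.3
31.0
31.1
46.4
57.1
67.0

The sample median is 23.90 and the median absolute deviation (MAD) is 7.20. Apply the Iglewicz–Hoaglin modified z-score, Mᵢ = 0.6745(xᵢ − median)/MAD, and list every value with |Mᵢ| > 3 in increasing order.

|Mᵢ| > 3 ⇔ |xᵢ − 23.90| > 3·7.20/0.6745 = 32.02.
So outliers lie outside [-8.12, 55.92].
57.1: M = 3.11 → outlier.
67.0: M = 4.04 → outlier.

57.1, 67.0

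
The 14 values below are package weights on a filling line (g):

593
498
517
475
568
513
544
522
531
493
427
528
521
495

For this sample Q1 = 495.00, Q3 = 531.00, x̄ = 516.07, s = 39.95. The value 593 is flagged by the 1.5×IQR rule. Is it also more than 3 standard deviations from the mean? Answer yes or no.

no

z = (593 − 516.07) / 39.95 = 1.93.
|z| = 1.93 ≤ 3.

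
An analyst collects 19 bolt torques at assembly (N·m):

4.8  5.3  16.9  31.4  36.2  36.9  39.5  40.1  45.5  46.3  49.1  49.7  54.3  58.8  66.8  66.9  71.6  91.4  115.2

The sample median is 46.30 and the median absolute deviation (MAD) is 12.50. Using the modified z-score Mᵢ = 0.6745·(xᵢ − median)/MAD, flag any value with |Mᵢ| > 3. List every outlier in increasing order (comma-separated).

115.2

|Mᵢ| > 3 ⇔ |xᵢ − 46.30| > 3·12.50/0.6745 = 55.60.
So outliers lie outside [-9.30, 101.90].
115.2: M = 3.72 → outlier.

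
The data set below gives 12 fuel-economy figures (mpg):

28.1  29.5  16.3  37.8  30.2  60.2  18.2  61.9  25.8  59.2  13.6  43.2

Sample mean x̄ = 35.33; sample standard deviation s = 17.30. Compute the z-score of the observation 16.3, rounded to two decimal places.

-1.10

z = (16.3 − 35.33) / 17.30 = -1.10.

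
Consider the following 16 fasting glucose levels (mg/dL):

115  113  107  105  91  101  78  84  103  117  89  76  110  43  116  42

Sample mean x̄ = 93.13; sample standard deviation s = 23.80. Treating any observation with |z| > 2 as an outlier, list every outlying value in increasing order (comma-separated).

42, 43

Cutoffs at x̄ ± 2s: 93.13 ± 2·23.80 = [45.53, 140.73].
42: z = -2.15, |z| > 2 → outlier.
43: z = -2.11, |z| > 2 → outlier.
Every other value lies within [45.53, 140.73].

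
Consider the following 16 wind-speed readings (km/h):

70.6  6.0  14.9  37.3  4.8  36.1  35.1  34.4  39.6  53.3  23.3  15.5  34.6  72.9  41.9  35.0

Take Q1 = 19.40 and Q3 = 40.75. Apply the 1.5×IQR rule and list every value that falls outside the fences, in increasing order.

72.9

IQR = Q3 − Q1 = 40.75 − 19.40 = 21.35.
Lower fence = Q1 − 1.5·IQR = 19.40 − 32.025 = -12.625.
Upper fence = Q3 + 1.5·IQR = 40.75 + 32.025 = 72.775.
72.9 > 72.775 → outlier.
All remaining values lie within [-12.625, 72.775].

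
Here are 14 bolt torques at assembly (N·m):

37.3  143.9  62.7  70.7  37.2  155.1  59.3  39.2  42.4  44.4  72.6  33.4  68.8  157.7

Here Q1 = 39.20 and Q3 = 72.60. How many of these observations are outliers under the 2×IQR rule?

IQR = 33.40; fences at 39.20 − 66.80 = -27.60 and 72.60 + 66.80 = 139.40.
Outside the cutoffs: 143.9, 155.1, 157.7.

3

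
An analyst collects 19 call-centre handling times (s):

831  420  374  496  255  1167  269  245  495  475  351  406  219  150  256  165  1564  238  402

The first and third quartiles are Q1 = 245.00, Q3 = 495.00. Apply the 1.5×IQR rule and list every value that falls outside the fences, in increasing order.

1167, 1564

IQR = Q3 − Q1 = 495.00 − 245.00 = 250.00.
Lower fence = Q1 − 1.5·IQR = 245.00 − 375.00 = -130.00.
Upper fence = Q3 + 1.5·IQR = 495.00 + 375.00 = 870.00.
1167 > 870.00 → outlier.
1564 > 870.00 → outlier.
All remaining values lie within [-130.00, 870.00].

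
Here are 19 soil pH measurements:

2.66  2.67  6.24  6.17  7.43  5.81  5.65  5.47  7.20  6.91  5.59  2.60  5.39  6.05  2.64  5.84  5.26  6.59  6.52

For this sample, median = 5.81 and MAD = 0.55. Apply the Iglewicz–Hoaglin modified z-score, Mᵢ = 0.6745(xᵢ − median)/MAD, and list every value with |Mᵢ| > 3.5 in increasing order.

2.60, 2.64, 2.66, 2.67

|Mᵢ| > 3.5 ⇔ |xᵢ − 5.81| > 3.5·0.55/0.6745 = 2.85.
So outliers lie outside [2.96, 8.66].
2.60: M = -3.94 → outlier.
2.64: M = -3.89 → outlier.
2.66: M = -3.86 → outlier.
2.67: M = -3.85 → outlier.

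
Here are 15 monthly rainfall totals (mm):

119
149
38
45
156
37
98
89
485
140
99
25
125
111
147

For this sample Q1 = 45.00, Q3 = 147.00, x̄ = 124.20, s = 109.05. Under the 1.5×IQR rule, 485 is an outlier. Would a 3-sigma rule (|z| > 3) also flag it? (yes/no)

z = (485 − 124.20) / 109.05 = 3.31.
|z| = 3.31 > 3.

yes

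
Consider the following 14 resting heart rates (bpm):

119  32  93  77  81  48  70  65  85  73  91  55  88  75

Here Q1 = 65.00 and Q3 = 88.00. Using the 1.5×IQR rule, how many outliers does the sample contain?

0

IQR = 23.00; fences at 65.00 − 34.50 = 30.50 and 88.00 + 34.50 = 122.50.
Every value lies within the cutoffs.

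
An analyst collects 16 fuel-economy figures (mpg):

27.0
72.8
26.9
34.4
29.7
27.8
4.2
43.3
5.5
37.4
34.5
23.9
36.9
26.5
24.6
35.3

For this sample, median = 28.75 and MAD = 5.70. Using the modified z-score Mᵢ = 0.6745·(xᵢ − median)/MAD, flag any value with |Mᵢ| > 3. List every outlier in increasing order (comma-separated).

|Mᵢ| > 3 ⇔ |xᵢ − 28.75| > 3·5.70/0.6745 = 25.35.
So outliers lie outside [3.40, 54.10].
72.8: M = 5.21 → outlier.

72.8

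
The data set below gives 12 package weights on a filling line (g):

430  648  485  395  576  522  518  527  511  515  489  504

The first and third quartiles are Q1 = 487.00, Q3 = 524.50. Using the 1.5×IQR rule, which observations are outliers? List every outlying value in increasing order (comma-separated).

395, 430, 648

IQR = Q3 − Q1 = 524.50 − 487.00 = 37.50.
Lower fence = Q1 − 1.5·IQR = 487.00 − 56.25 = 430.75.
Upper fence = Q3 + 1.5·IQR = 524.50 + 56.25 = 580.75.
395 < 430.75 → outlier.
430 < 430.75 → outlier.
648 > 580.75 → outlier.
All remaining values lie within [430.75, 580.75].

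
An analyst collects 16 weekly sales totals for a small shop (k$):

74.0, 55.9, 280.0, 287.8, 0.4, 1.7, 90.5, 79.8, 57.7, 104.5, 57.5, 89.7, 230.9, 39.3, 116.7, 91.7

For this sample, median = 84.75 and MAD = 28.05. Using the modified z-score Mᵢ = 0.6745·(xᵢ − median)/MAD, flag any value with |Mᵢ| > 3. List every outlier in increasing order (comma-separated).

|Mᵢ| > 3 ⇔ |xᵢ − 84.75| > 3·28.05/0.6745 = 124.76.
So outliers lie outside [-40.01, 209.51].
230.9: M = 3.51 → outlier.
280.0: M = 4.70 → outlier.
287.8: M = 4.88 → outlier.

230.9, 280.0, 287.8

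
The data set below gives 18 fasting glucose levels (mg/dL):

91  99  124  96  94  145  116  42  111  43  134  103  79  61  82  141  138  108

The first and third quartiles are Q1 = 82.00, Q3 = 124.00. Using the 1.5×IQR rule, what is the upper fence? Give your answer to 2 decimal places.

187.00

IQR = Q3 − Q1 = 124.00 − 82.00 = 42.00.
Lower fence = Q1 − 1.5·IQR = 82.00 − 63.00 = 19.00.
Upper fence = Q3 + 1.5·IQR = 124.00 + 63.00 = 187.00.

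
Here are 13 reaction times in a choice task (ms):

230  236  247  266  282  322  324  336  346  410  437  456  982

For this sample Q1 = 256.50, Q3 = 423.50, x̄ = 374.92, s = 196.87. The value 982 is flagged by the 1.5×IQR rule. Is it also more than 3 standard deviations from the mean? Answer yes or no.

yes

z = (982 − 374.92) / 196.87 = 3.08.
|z| = 3.08 > 3.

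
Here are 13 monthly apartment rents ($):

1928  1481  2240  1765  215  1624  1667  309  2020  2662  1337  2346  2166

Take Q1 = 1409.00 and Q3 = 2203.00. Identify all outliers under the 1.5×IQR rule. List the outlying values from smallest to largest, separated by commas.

215

IQR = Q3 − Q1 = 2203.00 − 1409.00 = 794.00.
Lower fence = Q1 − 1.5·IQR = 1409.00 − 1191.00 = 218.00.
Upper fence = Q3 + 1.5·IQR = 2203.00 + 1191.00 = 3394.00.
215 < 218.00 → outlier.
All remaining values lie within [218.00, 3394.00].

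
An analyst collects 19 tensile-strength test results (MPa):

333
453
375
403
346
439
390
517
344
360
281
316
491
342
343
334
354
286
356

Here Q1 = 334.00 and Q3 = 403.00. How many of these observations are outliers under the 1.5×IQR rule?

1

IQR = 69.00; fences at 334.00 − 103.50 = 230.50 and 403.00 + 103.50 = 506.50.
Outside the cutoffs: 517.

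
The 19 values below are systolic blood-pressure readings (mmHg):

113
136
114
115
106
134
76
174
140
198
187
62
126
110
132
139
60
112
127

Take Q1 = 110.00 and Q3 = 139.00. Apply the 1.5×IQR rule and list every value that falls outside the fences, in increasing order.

IQR = Q3 − Q1 = 139.00 − 110.00 = 29.00.
Lower fence = Q1 − 1.5·IQR = 110.00 − 43.50 = 66.50.
Upper fence = Q3 + 1.5·IQR = 139.00 + 43.50 = 182.50.
60 < 66.50 → outlier.
62 < 66.50 → outlier.
187 > 182.50 → outlier.
198 > 182.50 → outlier.
All remaining values lie within [66.50, 182.50].

60, 62, 187, 198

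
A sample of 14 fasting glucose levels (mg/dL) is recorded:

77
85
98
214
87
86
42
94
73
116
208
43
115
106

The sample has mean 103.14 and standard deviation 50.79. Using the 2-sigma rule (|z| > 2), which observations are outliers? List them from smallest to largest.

Cutoffs at x̄ ± 2s: 103.14 ± 2·50.79 = [1.56, 204.72].
208: z = 2.06, |z| > 2 → outlier.
214: z = 2.18, |z| > 2 → outlier.
Every other value lies within [1.56, 204.72].

208, 214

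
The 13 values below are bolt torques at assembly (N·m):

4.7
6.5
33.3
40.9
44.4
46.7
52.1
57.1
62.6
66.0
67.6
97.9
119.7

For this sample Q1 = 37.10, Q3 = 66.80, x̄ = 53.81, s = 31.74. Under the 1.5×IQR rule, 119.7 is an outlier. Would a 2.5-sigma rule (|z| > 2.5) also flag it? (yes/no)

no

z = (119.7 − 53.81) / 31.74 = 2.08.
|z| = 2.08 ≤ 2.5.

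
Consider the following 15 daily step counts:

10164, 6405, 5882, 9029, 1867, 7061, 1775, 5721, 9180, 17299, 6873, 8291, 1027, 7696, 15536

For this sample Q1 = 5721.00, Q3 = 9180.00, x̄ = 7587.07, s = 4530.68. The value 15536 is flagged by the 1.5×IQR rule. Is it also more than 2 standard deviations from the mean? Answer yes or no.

no

z = (15536 − 7587.07) / 4530.68 = 1.75.
|z| = 1.75 ≤ 2.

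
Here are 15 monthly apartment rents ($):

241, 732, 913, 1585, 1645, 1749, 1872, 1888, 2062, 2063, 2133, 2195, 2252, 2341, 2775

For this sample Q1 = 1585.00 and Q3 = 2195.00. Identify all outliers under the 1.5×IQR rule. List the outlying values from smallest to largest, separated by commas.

IQR = Q3 − Q1 = 2195.00 − 1585.00 = 610.00.
Lower fence = Q1 − 1.5·IQR = 1585.00 − 915.00 = 670.00.
Upper fence = Q3 + 1.5·IQR = 2195.00 + 915.00 = 3110.00.
241 < 670.00 → outlier.
All remaining values lie within [670.00, 3110.00].

241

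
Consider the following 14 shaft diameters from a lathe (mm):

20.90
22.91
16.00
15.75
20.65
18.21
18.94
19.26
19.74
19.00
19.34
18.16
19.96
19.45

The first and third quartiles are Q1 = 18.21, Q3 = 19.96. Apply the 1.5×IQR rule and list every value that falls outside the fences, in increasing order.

IQR = Q3 − Q1 = 19.96 − 18.21 = 1.75.
Lower fence = Q1 − 1.5·IQR = 18.21 − 2.625 = 15.585.
Upper fence = Q3 + 1.5·IQR = 19.96 + 2.625 = 22.585.
22.91 > 22.585 → outlier.
All remaining values lie within [15.585, 22.585].

22.91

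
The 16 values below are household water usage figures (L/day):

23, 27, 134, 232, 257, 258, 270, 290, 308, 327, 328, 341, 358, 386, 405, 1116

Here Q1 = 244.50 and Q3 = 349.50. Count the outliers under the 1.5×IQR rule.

IQR = 105.00; fences at 244.50 − 157.50 = 87.00 and 349.50 + 157.50 = 507.00.
Outside the cutoffs: 23, 27, 1116.

3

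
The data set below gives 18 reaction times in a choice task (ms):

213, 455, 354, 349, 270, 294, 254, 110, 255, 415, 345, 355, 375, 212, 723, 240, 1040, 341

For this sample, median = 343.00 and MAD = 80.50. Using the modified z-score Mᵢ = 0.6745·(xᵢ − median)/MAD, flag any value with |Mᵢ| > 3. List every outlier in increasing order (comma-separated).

|Mᵢ| > 3 ⇔ |xᵢ − 343.00| > 3·80.50/0.6745 = 358.04.
So outliers lie outside [-15.04, 701.04].
723: M = 3.18 → outlier.
1040: M = 5.84 → outlier.

723, 1040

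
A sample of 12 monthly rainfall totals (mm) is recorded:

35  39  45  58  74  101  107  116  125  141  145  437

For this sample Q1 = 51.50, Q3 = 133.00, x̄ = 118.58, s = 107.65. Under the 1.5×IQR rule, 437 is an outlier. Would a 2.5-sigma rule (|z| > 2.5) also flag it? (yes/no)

yes

z = (437 − 118.58) / 107.65 = 2.96.
|z| = 2.96 > 2.5.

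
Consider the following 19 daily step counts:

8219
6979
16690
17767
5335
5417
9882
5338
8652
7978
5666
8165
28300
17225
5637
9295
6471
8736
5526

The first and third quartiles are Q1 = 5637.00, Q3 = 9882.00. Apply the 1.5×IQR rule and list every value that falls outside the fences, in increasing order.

IQR = Q3 − Q1 = 9882.00 − 5637.00 = 4245.00.
Lower fence = Q1 − 1.5·IQR = 5637.00 − 6367.50 = -730.50.
Upper fence = Q3 + 1.5·IQR = 9882.00 + 6367.50 = 16249.50.
16690 > 16249.50 → outlier.
17225 > 16249.50 → outlier.
17767 > 16249.50 → outlier.
28300 > 16249.50 → outlier.
All remaining values lie within [-730.50, 16249.50].

16690, 17225, 17767, 28300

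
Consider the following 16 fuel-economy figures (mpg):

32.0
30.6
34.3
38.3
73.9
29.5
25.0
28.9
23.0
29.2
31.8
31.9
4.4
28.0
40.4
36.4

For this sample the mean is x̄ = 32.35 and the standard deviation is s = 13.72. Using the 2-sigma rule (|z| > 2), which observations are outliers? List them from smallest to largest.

Cutoffs at x̄ ± 2s: 32.35 ± 2·13.72 = [4.91, 59.79].
4.4: z = -2.04, |z| > 2 → outlier.
73.9: z = 3.03, |z| > 2 → outlier.
Every other value lies within [4.91, 59.79].

4.4, 73.9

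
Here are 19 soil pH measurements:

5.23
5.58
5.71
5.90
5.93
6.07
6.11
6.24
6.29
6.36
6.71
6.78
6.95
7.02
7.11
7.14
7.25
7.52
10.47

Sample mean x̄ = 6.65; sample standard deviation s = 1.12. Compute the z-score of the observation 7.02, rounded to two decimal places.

z = (7.02 − 6.65) / 1.12 = 0.33.

0.33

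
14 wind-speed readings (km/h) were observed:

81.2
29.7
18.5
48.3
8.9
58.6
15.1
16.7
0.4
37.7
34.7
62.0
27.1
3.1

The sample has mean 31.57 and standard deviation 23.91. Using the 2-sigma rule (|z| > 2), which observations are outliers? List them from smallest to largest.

81.2

Cutoffs at x̄ ± 2s: 31.57 ± 2·23.91 = [-16.25, 79.39].
81.2: z = 2.08, |z| > 2 → outlier.
Every other value lies within [-16.25, 79.39].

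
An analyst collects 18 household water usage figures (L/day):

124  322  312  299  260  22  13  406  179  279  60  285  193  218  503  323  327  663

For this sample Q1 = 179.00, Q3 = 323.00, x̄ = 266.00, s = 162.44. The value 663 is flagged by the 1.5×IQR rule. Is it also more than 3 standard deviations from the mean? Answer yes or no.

z = (663 − 266.00) / 162.44 = 2.44.
|z| = 2.44 ≤ 3.

no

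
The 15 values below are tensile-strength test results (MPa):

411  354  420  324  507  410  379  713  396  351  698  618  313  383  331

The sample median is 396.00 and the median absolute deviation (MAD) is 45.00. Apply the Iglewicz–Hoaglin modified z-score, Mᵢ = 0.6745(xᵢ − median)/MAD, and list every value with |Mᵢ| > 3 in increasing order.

618, 698, 713

|Mᵢ| > 3 ⇔ |xᵢ − 396.00| > 3·45.00/0.6745 = 200.15.
So outliers lie outside [195.85, 596.15].
618: M = 3.33 → outlier.
698: M = 4.53 → outlier.
713: M = 4.75 → outlier.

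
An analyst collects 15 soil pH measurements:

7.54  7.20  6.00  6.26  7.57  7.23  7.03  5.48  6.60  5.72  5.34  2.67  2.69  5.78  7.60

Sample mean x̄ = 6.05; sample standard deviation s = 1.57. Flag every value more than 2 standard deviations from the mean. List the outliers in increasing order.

Cutoffs at x̄ ± 2s: 6.05 ± 2·1.57 = [2.91, 9.19].
2.67: z = -2.15, |z| > 2 → outlier.
2.69: z = -2.14, |z| > 2 → outlier.
Every other value lies within [2.91, 9.19].

2.67, 2.69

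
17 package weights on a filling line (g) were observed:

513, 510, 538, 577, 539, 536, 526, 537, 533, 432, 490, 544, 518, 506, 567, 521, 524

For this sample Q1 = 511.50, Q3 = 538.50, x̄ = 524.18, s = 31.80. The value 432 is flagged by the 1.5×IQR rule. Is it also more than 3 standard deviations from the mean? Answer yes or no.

z = (432 − 524.18) / 31.80 = -2.90.
|z| = 2.90 ≤ 3.

no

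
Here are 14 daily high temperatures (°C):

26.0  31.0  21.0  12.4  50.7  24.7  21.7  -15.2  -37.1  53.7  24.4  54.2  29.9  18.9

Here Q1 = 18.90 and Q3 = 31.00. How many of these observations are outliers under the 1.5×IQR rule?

IQR = 12.10; fences at 18.90 − 18.15 = 0.75 and 31.00 + 18.15 = 49.15.
Outside the cutoffs: -37.1, -15.2, 50.7, 53.7, 54.2.

5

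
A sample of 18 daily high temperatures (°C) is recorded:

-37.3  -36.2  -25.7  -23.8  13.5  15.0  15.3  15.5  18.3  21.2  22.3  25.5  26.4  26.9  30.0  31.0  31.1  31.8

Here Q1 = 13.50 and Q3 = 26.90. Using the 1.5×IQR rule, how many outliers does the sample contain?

4

IQR = 13.40; fences at 13.50 − 20.10 = -6.60 and 26.90 + 20.10 = 47.00.
Outside the cutoffs: -37.3, -36.2, -25.7, -23.8.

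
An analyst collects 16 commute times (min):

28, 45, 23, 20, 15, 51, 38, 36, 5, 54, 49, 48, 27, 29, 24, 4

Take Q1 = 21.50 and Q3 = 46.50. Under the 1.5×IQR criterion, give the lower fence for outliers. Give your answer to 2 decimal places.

-16.00

IQR = Q3 − Q1 = 46.50 − 21.50 = 25.00.
Lower fence = Q1 − 1.5·IQR = 21.50 − 37.50 = -16.00.
Upper fence = Q3 + 1.5·IQR = 46.50 + 37.50 = 84.00.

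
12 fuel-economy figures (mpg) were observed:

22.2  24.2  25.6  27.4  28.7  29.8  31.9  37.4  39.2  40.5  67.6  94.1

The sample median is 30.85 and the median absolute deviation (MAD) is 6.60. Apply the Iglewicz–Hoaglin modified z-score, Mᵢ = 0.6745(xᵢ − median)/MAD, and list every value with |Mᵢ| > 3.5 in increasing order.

67.6, 94.1

|Mᵢ| > 3.5 ⇔ |xᵢ − 30.85| > 3.5·6.60/0.6745 = 34.25.
So outliers lie outside [-3.40, 65.10].
67.6: M = 3.76 → outlier.
94.1: M = 6.46 → outlier.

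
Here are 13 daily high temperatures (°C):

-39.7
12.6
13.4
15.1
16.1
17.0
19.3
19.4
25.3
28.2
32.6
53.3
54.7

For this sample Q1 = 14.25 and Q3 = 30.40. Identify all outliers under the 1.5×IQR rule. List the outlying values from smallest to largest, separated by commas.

IQR = Q3 − Q1 = 30.40 − 14.25 = 16.15.
Lower fence = Q1 − 1.5·IQR = 14.25 − 24.225 = -9.975.
Upper fence = Q3 + 1.5·IQR = 30.40 + 24.225 = 54.625.
-39.7 < -9.975 → outlier.
54.7 > 54.625 → outlier.
All remaining values lie within [-9.975, 54.625].

-39.7, 54.7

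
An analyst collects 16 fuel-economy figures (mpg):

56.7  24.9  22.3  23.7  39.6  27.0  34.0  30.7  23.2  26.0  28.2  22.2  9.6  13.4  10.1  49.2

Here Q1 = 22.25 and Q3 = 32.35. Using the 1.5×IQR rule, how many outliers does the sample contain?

IQR = 10.10; fences at 22.25 − 15.15 = 7.10 and 32.35 + 15.15 = 47.50.
Outside the cutoffs: 49.2, 56.7.

2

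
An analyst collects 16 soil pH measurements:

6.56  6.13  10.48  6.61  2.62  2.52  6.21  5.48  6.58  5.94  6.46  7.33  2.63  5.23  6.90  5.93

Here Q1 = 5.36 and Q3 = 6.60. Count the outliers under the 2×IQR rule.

IQR = 1.24; fences at 5.36 − 2.48 = 2.88 and 6.60 + 2.48 = 9.08.
Outside the cutoffs: 2.52, 2.62, 2.63, 10.48.

4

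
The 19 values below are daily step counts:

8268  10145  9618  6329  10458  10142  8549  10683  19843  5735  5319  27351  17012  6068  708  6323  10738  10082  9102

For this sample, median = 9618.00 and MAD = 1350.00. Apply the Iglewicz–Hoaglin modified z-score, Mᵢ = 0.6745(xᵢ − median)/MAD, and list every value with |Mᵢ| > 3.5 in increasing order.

|Mᵢ| > 3.5 ⇔ |xᵢ − 9618.00| > 3.5·1350.00/0.6745 = 7005.19.
So outliers lie outside [2612.81, 16623.19].
708: M = -4.45 → outlier.
17012: M = 3.69 → outlier.
19843: M = 5.11 → outlier.
27351: M = 8.86 → outlier.

708, 17012, 19843, 27351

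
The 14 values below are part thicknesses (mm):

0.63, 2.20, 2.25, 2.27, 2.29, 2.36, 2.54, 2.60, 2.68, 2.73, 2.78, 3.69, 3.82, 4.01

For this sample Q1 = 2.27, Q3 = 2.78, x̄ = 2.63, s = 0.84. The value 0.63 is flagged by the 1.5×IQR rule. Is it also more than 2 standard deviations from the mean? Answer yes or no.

z = (0.63 − 2.63) / 0.84 = -2.38.
|z| = 2.38 > 2.

yes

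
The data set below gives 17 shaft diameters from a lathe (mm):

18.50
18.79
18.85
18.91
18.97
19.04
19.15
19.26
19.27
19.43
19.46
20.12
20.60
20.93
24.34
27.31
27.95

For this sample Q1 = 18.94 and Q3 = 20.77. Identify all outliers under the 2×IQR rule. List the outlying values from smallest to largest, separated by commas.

27.31, 27.95

IQR = Q3 − Q1 = 20.77 − 18.94 = 1.83.
Lower fence = Q1 − 2·IQR = 18.94 − 3.66 = 15.28.
Upper fence = Q3 + 2·IQR = 20.77 + 3.66 = 24.43.
27.31 > 24.43 → outlier.
27.95 > 24.43 → outlier.
All remaining values lie within [15.28, 24.43].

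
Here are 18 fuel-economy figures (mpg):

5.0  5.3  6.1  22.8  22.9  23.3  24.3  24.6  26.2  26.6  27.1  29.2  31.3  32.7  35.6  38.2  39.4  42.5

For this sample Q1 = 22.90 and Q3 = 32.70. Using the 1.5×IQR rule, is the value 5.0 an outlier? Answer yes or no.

yes

IQR = Q3 − Q1 = 32.70 − 22.90 = 9.80.
Lower fence = Q1 − 1.5·IQR = 22.90 − 14.70 = 8.20.
Upper fence = Q3 + 1.5·IQR = 32.70 + 14.70 = 47.40.
5.0 lies below the lower fence.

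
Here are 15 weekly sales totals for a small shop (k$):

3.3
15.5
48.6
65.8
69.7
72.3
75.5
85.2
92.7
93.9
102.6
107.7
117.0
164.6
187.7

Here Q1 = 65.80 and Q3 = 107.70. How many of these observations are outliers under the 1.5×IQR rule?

1

IQR = 41.90; fences at 65.80 − 62.85 = 2.95 and 107.70 + 62.85 = 170.55.
Outside the cutoffs: 187.7.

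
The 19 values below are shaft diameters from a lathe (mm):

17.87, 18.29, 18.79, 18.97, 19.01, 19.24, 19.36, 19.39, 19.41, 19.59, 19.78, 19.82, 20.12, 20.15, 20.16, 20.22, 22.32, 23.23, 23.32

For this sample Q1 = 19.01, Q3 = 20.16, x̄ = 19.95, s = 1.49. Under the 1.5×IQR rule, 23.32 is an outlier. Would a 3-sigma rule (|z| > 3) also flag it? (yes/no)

z = (23.32 − 19.95) / 1.49 = 2.26.
|z| = 2.26 ≤ 3.

no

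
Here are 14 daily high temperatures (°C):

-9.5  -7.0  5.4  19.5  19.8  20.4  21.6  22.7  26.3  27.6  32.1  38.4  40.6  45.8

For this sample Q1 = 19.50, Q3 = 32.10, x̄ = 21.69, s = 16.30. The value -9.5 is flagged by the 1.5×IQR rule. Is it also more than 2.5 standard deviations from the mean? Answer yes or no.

no

z = (-9.5 − 21.69) / 16.30 = -1.91.
|z| = 1.91 ≤ 2.5.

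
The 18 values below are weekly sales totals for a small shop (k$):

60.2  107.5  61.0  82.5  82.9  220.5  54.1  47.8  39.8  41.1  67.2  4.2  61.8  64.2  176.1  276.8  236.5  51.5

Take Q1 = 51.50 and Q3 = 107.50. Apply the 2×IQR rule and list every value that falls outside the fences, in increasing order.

IQR = Q3 − Q1 = 107.50 − 51.50 = 56.00.
Lower fence = Q1 − 2·IQR = 51.50 − 112.00 = -60.50.
Upper fence = Q3 + 2·IQR = 107.50 + 112.00 = 219.50.
220.5 > 219.50 → outlier.
236.5 > 219.50 → outlier.
276.8 > 219.50 → outlier.
All remaining values lie within [-60.50, 219.50].

220.5, 236.5, 276.8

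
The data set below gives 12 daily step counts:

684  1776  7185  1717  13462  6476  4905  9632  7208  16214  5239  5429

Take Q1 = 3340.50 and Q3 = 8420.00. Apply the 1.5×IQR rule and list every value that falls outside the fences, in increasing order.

16214

IQR = Q3 − Q1 = 8420.00 − 3340.50 = 5079.50.
Lower fence = Q1 − 1.5·IQR = 3340.50 − 7619.25 = -4278.75.
Upper fence = Q3 + 1.5·IQR = 8420.00 + 7619.25 = 16039.25.
16214 > 16039.25 → outlier.
All remaining values lie within [-4278.75, 16039.25].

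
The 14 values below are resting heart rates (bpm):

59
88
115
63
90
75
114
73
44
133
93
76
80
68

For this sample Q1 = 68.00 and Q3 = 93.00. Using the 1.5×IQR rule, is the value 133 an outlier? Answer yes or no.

yes

IQR = Q3 − Q1 = 93.00 − 68.00 = 25.00.
Lower fence = Q1 − 1.5·IQR = 68.00 − 37.50 = 30.50.
Upper fence = Q3 + 1.5·IQR = 93.00 + 37.50 = 130.50.
133 lies above the upper fence.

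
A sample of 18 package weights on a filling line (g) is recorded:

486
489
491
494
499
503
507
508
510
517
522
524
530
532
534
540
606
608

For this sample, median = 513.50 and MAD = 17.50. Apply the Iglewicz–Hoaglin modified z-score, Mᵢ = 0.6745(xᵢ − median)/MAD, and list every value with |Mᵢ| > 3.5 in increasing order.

606, 608

|Mᵢ| > 3.5 ⇔ |xᵢ − 513.50| > 3.5·17.50/0.6745 = 90.81.
So outliers lie outside [422.69, 604.31].
606: M = 3.57 → outlier.
608: M = 3.64 → outlier.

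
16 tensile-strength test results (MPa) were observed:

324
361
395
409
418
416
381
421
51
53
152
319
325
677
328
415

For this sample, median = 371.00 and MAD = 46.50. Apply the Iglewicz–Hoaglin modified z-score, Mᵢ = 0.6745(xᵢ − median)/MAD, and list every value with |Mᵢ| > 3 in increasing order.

51, 53, 152, 677

|Mᵢ| > 3 ⇔ |xᵢ − 371.00| > 3·46.50/0.6745 = 206.82.
So outliers lie outside [164.18, 577.82].
51: M = -4.64 → outlier.
53: M = -4.61 → outlier.
152: M = -3.18 → outlier.
677: M = 4.44 → outlier.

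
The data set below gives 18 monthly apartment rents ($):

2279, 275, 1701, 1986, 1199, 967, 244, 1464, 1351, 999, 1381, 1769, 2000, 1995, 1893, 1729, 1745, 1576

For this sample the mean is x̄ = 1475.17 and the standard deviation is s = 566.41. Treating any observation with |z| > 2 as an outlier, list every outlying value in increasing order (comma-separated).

244, 275

Cutoffs at x̄ ± 2s: 1475.17 ± 2·566.41 = [342.35, 2607.99].
244: z = -2.17, |z| > 2 → outlier.
275: z = -2.12, |z| > 2 → outlier.
Every other value lies within [342.35, 2607.99].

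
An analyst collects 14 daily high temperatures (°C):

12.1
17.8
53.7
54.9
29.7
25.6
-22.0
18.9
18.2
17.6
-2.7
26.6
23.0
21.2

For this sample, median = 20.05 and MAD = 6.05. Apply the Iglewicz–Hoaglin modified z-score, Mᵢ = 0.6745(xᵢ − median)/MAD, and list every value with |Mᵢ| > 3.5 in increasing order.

|Mᵢ| > 3.5 ⇔ |xᵢ − 20.05| > 3.5·6.05/0.6745 = 31.39.
So outliers lie outside [-11.34, 51.44].
-22.0: M = -4.69 → outlier.
53.7: M = 3.75 → outlier.
54.9: M = 3.89 → outlier.

-22.0, 53.7, 54.9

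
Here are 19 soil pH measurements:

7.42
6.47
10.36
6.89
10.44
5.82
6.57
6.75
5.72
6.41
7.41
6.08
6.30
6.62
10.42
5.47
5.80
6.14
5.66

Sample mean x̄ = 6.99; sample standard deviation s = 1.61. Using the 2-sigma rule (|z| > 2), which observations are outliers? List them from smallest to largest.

10.36, 10.42, 10.44

Cutoffs at x̄ ± 2s: 6.99 ± 2·1.61 = [3.77, 10.21].
10.36: z = 2.09, |z| > 2 → outlier.
10.42: z = 2.13, |z| > 2 → outlier.
10.44: z = 2.14, |z| > 2 → outlier.
Every other value lies within [3.77, 10.21].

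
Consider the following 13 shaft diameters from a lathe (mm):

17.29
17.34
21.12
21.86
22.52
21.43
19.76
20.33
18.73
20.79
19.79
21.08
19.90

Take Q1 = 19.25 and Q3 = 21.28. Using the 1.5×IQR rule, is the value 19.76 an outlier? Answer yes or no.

no

IQR = Q3 − Q1 = 21.28 − 19.25 = 2.03.
Lower fence = Q1 − 1.5·IQR = 19.25 − 3.045 = 16.205.
Upper fence = Q3 + 1.5·IQR = 21.28 + 3.045 = 24.325.
19.76 lies within [16.205, 24.325].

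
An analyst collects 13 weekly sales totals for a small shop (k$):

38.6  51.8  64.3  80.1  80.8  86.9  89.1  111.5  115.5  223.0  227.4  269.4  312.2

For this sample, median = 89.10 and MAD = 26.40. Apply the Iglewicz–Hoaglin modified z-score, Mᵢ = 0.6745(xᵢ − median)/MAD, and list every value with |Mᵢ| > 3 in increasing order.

223.0, 227.4, 269.4, 312.2

|Mᵢ| > 3 ⇔ |xᵢ − 89.10| > 3·26.40/0.6745 = 117.42.
So outliers lie outside [-28.32, 206.52].
223.0: M = 3.42 → outlier.
227.4: M = 3.53 → outlier.
269.4: M = 4.61 → outlier.
312.2: M = 5.70 → outlier.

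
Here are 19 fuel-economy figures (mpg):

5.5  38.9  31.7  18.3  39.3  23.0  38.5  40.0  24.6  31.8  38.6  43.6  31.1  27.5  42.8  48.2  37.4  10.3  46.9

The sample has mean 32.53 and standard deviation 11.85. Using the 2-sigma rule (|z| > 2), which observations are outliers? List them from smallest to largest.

Cutoffs at x̄ ± 2s: 32.53 ± 2·11.85 = [8.83, 56.23].
5.5: z = -2.28, |z| > 2 → outlier.
Every other value lies within [8.83, 56.23].

5.5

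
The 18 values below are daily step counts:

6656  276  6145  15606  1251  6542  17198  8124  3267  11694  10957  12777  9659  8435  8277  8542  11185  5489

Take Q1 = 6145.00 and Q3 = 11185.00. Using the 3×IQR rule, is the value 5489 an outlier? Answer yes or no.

IQR = Q3 − Q1 = 11185.00 − 6145.00 = 5040.00.
Lower fence = Q1 − 3·IQR = 6145.00 − 15120.00 = -8975.00.
Upper fence = Q3 + 3·IQR = 11185.00 + 15120.00 = 26305.00.
5489 lies within [-8975.00, 26305.00].

no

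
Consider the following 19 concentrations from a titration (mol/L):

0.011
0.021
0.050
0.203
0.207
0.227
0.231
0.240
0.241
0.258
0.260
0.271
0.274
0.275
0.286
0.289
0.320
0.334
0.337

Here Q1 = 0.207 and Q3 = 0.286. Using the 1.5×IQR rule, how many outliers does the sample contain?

IQR = 0.079; fences at 0.207 − 0.1185 = 0.0885 and 0.286 + 0.1185 = 0.4045.
Outside the cutoffs: 0.011, 0.021, 0.050.

3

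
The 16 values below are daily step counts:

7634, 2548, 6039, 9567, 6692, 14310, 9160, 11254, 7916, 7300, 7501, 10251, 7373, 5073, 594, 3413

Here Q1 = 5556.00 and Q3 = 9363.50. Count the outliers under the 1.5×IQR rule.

0

IQR = 3807.50; fences at 5556.00 − 5711.25 = -155.25 and 9363.50 + 5711.25 = 15074.75.
Every value lies within the cutoffs.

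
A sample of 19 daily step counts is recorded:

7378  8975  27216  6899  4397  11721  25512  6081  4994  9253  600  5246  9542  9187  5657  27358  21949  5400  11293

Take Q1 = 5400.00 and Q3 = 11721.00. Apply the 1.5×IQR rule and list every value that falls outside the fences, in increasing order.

21949, 25512, 27216, 27358

IQR = Q3 − Q1 = 11721.00 − 5400.00 = 6321.00.
Lower fence = Q1 − 1.5·IQR = 5400.00 − 9481.50 = -4081.50.
Upper fence = Q3 + 1.5·IQR = 11721.00 + 9481.50 = 21202.50.
21949 > 21202.50 → outlier.
25512 > 21202.50 → outlier.
27216 > 21202.50 → outlier.
27358 > 21202.50 → outlier.
All remaining values lie within [-4081.50, 21202.50].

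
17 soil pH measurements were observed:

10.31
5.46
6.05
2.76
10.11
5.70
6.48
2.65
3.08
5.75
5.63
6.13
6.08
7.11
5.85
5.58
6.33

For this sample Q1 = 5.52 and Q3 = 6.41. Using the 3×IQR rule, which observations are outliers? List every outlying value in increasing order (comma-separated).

IQR = Q3 − Q1 = 6.41 − 5.52 = 0.89.
Lower fence = Q1 − 3·IQR = 5.52 − 2.67 = 2.85.
Upper fence = Q3 + 3·IQR = 6.41 + 2.67 = 9.08.
2.65 < 2.85 → outlier.
2.76 < 2.85 → outlier.
10.11 > 9.08 → outlier.
10.31 > 9.08 → outlier.
All remaining values lie within [2.85, 9.08].

2.65, 2.76, 10.11, 10.31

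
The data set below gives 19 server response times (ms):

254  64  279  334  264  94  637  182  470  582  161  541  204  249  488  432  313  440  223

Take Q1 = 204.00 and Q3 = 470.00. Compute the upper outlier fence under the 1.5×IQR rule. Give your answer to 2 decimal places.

IQR = Q3 − Q1 = 470.00 − 204.00 = 266.00.
Lower fence = Q1 − 1.5·IQR = 204.00 − 399.00 = -195.00.
Upper fence = Q3 + 1.5·IQR = 470.00 + 399.00 = 869.00.

869.00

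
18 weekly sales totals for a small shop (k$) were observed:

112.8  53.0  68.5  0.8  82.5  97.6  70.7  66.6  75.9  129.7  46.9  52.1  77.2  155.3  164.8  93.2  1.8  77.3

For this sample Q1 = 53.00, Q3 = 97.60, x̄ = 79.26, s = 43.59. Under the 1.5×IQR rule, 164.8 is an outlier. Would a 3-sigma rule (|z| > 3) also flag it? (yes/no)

z = (164.8 − 79.26) / 43.59 = 1.96.
|z| = 1.96 ≤ 3.

no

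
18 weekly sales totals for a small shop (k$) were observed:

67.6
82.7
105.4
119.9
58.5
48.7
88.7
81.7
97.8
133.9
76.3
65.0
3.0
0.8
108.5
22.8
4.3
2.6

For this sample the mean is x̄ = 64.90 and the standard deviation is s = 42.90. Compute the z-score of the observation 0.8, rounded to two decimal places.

z = (0.8 − 64.90) / 42.90 = -1.49.

-1.49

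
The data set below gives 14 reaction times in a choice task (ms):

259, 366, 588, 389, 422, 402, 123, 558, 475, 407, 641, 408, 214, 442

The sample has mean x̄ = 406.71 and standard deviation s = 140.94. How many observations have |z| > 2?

Cutoffs: x̄ ± 2s = [124.83, 688.59].
Outside the cutoffs: 123.

1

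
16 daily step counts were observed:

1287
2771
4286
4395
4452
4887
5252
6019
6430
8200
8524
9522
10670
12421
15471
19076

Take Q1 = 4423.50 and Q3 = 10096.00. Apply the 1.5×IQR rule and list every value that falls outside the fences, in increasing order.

19076

IQR = Q3 − Q1 = 10096.00 − 4423.50 = 5672.50.
Lower fence = Q1 − 1.5·IQR = 4423.50 − 8508.75 = -4085.25.
Upper fence = Q3 + 1.5·IQR = 10096.00 + 8508.75 = 18604.75.
19076 > 18604.75 → outlier.
All remaining values lie within [-4085.25, 18604.75].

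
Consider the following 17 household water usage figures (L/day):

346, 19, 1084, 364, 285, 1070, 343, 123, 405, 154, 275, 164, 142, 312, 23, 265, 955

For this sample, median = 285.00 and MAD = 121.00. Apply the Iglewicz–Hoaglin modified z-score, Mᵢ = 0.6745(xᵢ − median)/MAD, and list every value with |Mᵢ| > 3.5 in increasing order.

|Mᵢ| > 3.5 ⇔ |xᵢ − 285.00| > 3.5·121.00/0.6745 = 627.87.
So outliers lie outside [-342.87, 912.87].
955: M = 3.73 → outlier.
1070: M = 4.38 → outlier.
1084: M = 4.45 → outlier.

955, 1070, 1084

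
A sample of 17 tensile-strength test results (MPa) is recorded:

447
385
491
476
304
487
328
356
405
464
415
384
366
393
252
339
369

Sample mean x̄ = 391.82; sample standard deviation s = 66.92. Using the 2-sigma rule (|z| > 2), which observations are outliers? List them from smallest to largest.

252

Cutoffs at x̄ ± 2s: 391.82 ± 2·66.92 = [257.98, 525.66].
252: z = -2.09, |z| > 2 → outlier.
Every other value lies within [257.98, 525.66].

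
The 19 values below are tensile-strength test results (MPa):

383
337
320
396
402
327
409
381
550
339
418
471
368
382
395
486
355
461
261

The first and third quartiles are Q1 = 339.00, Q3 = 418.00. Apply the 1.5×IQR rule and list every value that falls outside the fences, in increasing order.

IQR = Q3 − Q1 = 418.00 − 339.00 = 79.00.
Lower fence = Q1 − 1.5·IQR = 339.00 − 118.50 = 220.50.
Upper fence = Q3 + 1.5·IQR = 418.00 + 118.50 = 536.50.
550 > 536.50 → outlier.
All remaining values lie within [220.50, 536.50].

550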